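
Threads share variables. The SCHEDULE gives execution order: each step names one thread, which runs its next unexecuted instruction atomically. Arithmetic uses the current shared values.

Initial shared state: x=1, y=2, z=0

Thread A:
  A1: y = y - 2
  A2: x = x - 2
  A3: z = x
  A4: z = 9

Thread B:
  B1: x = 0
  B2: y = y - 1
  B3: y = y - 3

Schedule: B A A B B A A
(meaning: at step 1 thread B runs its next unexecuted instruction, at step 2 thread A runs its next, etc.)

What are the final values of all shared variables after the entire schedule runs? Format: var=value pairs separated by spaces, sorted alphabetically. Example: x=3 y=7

Answer: x=-2 y=-4 z=9

Derivation:
Step 1: thread B executes B1 (x = 0). Shared: x=0 y=2 z=0. PCs: A@0 B@1
Step 2: thread A executes A1 (y = y - 2). Shared: x=0 y=0 z=0. PCs: A@1 B@1
Step 3: thread A executes A2 (x = x - 2). Shared: x=-2 y=0 z=0. PCs: A@2 B@1
Step 4: thread B executes B2 (y = y - 1). Shared: x=-2 y=-1 z=0. PCs: A@2 B@2
Step 5: thread B executes B3 (y = y - 3). Shared: x=-2 y=-4 z=0. PCs: A@2 B@3
Step 6: thread A executes A3 (z = x). Shared: x=-2 y=-4 z=-2. PCs: A@3 B@3
Step 7: thread A executes A4 (z = 9). Shared: x=-2 y=-4 z=9. PCs: A@4 B@3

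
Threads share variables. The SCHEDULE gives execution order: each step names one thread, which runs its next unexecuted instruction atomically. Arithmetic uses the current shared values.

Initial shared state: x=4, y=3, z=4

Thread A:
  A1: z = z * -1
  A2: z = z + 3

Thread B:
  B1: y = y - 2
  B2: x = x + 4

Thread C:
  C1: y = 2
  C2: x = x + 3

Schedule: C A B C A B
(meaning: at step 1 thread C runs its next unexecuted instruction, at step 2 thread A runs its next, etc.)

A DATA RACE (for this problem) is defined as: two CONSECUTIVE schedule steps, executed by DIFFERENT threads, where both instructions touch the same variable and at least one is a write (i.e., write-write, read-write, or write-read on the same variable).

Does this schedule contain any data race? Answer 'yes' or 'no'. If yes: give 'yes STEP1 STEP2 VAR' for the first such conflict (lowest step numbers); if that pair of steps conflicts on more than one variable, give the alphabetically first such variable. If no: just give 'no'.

Answer: no

Derivation:
Steps 1,2: C(r=-,w=y) vs A(r=z,w=z). No conflict.
Steps 2,3: A(r=z,w=z) vs B(r=y,w=y). No conflict.
Steps 3,4: B(r=y,w=y) vs C(r=x,w=x). No conflict.
Steps 4,5: C(r=x,w=x) vs A(r=z,w=z). No conflict.
Steps 5,6: A(r=z,w=z) vs B(r=x,w=x). No conflict.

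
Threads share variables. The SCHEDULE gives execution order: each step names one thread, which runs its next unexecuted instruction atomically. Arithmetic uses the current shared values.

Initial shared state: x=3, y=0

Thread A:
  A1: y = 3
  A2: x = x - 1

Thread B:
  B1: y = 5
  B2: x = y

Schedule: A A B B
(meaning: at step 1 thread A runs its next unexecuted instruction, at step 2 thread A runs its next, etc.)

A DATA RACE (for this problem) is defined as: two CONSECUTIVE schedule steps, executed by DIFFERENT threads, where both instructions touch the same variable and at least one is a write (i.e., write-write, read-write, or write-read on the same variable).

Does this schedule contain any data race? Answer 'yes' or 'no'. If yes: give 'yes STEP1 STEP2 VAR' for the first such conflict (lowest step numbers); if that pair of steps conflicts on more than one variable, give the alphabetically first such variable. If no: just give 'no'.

Steps 1,2: same thread (A). No race.
Steps 2,3: A(r=x,w=x) vs B(r=-,w=y). No conflict.
Steps 3,4: same thread (B). No race.

Answer: no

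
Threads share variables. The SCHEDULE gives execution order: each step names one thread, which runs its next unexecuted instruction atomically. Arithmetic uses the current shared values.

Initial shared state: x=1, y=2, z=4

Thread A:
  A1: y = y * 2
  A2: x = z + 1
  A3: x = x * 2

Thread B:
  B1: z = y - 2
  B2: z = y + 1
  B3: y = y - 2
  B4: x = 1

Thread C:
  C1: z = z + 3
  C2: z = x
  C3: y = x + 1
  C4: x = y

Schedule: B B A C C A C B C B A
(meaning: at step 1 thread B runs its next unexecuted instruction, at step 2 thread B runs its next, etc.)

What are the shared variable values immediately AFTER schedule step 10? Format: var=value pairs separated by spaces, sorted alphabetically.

Step 1: thread B executes B1 (z = y - 2). Shared: x=1 y=2 z=0. PCs: A@0 B@1 C@0
Step 2: thread B executes B2 (z = y + 1). Shared: x=1 y=2 z=3. PCs: A@0 B@2 C@0
Step 3: thread A executes A1 (y = y * 2). Shared: x=1 y=4 z=3. PCs: A@1 B@2 C@0
Step 4: thread C executes C1 (z = z + 3). Shared: x=1 y=4 z=6. PCs: A@1 B@2 C@1
Step 5: thread C executes C2 (z = x). Shared: x=1 y=4 z=1. PCs: A@1 B@2 C@2
Step 6: thread A executes A2 (x = z + 1). Shared: x=2 y=4 z=1. PCs: A@2 B@2 C@2
Step 7: thread C executes C3 (y = x + 1). Shared: x=2 y=3 z=1. PCs: A@2 B@2 C@3
Step 8: thread B executes B3 (y = y - 2). Shared: x=2 y=1 z=1. PCs: A@2 B@3 C@3
Step 9: thread C executes C4 (x = y). Shared: x=1 y=1 z=1. PCs: A@2 B@3 C@4
Step 10: thread B executes B4 (x = 1). Shared: x=1 y=1 z=1. PCs: A@2 B@4 C@4

Answer: x=1 y=1 z=1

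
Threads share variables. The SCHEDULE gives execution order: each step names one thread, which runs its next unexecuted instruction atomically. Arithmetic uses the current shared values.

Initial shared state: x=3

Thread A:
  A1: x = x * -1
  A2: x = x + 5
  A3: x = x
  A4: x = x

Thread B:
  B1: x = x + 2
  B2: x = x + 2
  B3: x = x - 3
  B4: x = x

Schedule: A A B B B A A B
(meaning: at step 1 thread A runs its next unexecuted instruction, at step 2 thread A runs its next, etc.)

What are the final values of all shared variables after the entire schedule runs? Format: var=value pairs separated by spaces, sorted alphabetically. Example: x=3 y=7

Answer: x=3

Derivation:
Step 1: thread A executes A1 (x = x * -1). Shared: x=-3. PCs: A@1 B@0
Step 2: thread A executes A2 (x = x + 5). Shared: x=2. PCs: A@2 B@0
Step 3: thread B executes B1 (x = x + 2). Shared: x=4. PCs: A@2 B@1
Step 4: thread B executes B2 (x = x + 2). Shared: x=6. PCs: A@2 B@2
Step 5: thread B executes B3 (x = x - 3). Shared: x=3. PCs: A@2 B@3
Step 6: thread A executes A3 (x = x). Shared: x=3. PCs: A@3 B@3
Step 7: thread A executes A4 (x = x). Shared: x=3. PCs: A@4 B@3
Step 8: thread B executes B4 (x = x). Shared: x=3. PCs: A@4 B@4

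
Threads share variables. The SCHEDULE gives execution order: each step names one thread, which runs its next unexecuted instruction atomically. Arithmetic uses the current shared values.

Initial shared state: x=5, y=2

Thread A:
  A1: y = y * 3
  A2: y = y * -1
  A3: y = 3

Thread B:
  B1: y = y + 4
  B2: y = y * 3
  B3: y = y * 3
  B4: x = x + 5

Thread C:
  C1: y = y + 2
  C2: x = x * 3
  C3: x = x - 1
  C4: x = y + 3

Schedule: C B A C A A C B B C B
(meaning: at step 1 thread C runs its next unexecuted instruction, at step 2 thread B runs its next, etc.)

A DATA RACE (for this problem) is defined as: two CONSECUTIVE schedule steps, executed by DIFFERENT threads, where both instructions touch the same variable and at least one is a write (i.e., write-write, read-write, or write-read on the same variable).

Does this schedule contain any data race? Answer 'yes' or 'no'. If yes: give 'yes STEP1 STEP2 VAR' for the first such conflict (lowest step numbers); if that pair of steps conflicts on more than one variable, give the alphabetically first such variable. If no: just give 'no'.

Answer: yes 1 2 y

Derivation:
Steps 1,2: C(y = y + 2) vs B(y = y + 4). RACE on y (W-W).
Steps 2,3: B(y = y + 4) vs A(y = y * 3). RACE on y (W-W).
Steps 3,4: A(r=y,w=y) vs C(r=x,w=x). No conflict.
Steps 4,5: C(r=x,w=x) vs A(r=y,w=y). No conflict.
Steps 5,6: same thread (A). No race.
Steps 6,7: A(r=-,w=y) vs C(r=x,w=x). No conflict.
Steps 7,8: C(r=x,w=x) vs B(r=y,w=y). No conflict.
Steps 8,9: same thread (B). No race.
Steps 9,10: B(y = y * 3) vs C(x = y + 3). RACE on y (W-R).
Steps 10,11: C(x = y + 3) vs B(x = x + 5). RACE on x (W-W).
First conflict at steps 1,2.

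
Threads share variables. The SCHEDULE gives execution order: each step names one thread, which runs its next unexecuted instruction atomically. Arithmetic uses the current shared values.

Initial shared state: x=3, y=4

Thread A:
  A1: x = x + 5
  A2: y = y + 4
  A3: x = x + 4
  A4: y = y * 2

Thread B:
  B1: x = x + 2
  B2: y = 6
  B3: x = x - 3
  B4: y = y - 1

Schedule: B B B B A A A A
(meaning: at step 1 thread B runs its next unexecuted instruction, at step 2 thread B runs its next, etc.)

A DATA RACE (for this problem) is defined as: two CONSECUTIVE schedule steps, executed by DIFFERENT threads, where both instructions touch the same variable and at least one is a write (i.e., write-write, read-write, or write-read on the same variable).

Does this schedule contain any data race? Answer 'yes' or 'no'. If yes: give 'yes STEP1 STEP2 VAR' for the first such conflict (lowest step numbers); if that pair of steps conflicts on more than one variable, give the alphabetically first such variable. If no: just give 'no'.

Steps 1,2: same thread (B). No race.
Steps 2,3: same thread (B). No race.
Steps 3,4: same thread (B). No race.
Steps 4,5: B(r=y,w=y) vs A(r=x,w=x). No conflict.
Steps 5,6: same thread (A). No race.
Steps 6,7: same thread (A). No race.
Steps 7,8: same thread (A). No race.

Answer: no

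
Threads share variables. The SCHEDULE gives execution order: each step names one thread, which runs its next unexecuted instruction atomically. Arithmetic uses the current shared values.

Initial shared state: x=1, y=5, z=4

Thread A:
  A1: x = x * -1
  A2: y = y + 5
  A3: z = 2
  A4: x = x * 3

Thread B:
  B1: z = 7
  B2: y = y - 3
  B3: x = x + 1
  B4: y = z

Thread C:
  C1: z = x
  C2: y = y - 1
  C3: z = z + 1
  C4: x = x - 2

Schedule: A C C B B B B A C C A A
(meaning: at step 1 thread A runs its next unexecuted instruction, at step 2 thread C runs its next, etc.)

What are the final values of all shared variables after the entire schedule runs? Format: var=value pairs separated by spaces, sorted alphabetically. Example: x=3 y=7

Step 1: thread A executes A1 (x = x * -1). Shared: x=-1 y=5 z=4. PCs: A@1 B@0 C@0
Step 2: thread C executes C1 (z = x). Shared: x=-1 y=5 z=-1. PCs: A@1 B@0 C@1
Step 3: thread C executes C2 (y = y - 1). Shared: x=-1 y=4 z=-1. PCs: A@1 B@0 C@2
Step 4: thread B executes B1 (z = 7). Shared: x=-1 y=4 z=7. PCs: A@1 B@1 C@2
Step 5: thread B executes B2 (y = y - 3). Shared: x=-1 y=1 z=7. PCs: A@1 B@2 C@2
Step 6: thread B executes B3 (x = x + 1). Shared: x=0 y=1 z=7. PCs: A@1 B@3 C@2
Step 7: thread B executes B4 (y = z). Shared: x=0 y=7 z=7. PCs: A@1 B@4 C@2
Step 8: thread A executes A2 (y = y + 5). Shared: x=0 y=12 z=7. PCs: A@2 B@4 C@2
Step 9: thread C executes C3 (z = z + 1). Shared: x=0 y=12 z=8. PCs: A@2 B@4 C@3
Step 10: thread C executes C4 (x = x - 2). Shared: x=-2 y=12 z=8. PCs: A@2 B@4 C@4
Step 11: thread A executes A3 (z = 2). Shared: x=-2 y=12 z=2. PCs: A@3 B@4 C@4
Step 12: thread A executes A4 (x = x * 3). Shared: x=-6 y=12 z=2. PCs: A@4 B@4 C@4

Answer: x=-6 y=12 z=2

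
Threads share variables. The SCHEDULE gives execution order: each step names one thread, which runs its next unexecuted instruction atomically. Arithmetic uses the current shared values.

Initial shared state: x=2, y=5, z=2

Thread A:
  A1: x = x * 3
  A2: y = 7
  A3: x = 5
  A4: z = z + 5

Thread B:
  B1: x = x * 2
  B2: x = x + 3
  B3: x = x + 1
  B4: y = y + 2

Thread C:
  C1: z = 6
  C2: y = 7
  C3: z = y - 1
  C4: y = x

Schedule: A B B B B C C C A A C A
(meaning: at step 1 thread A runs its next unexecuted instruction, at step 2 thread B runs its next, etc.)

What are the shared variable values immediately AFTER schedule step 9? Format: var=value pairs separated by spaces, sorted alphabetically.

Step 1: thread A executes A1 (x = x * 3). Shared: x=6 y=5 z=2. PCs: A@1 B@0 C@0
Step 2: thread B executes B1 (x = x * 2). Shared: x=12 y=5 z=2. PCs: A@1 B@1 C@0
Step 3: thread B executes B2 (x = x + 3). Shared: x=15 y=5 z=2. PCs: A@1 B@2 C@0
Step 4: thread B executes B3 (x = x + 1). Shared: x=16 y=5 z=2. PCs: A@1 B@3 C@0
Step 5: thread B executes B4 (y = y + 2). Shared: x=16 y=7 z=2. PCs: A@1 B@4 C@0
Step 6: thread C executes C1 (z = 6). Shared: x=16 y=7 z=6. PCs: A@1 B@4 C@1
Step 7: thread C executes C2 (y = 7). Shared: x=16 y=7 z=6. PCs: A@1 B@4 C@2
Step 8: thread C executes C3 (z = y - 1). Shared: x=16 y=7 z=6. PCs: A@1 B@4 C@3
Step 9: thread A executes A2 (y = 7). Shared: x=16 y=7 z=6. PCs: A@2 B@4 C@3

Answer: x=16 y=7 z=6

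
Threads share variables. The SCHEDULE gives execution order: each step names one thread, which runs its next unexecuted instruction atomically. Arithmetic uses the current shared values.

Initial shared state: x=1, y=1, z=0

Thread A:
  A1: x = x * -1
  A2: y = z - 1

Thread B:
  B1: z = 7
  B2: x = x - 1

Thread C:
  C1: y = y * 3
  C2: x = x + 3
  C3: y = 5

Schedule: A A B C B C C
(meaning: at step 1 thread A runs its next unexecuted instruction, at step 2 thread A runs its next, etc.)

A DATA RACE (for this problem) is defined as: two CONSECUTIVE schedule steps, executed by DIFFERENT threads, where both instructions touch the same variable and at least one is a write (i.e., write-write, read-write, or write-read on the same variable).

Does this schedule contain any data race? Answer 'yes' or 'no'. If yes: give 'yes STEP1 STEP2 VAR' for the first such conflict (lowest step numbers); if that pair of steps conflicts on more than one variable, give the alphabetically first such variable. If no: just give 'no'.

Answer: yes 2 3 z

Derivation:
Steps 1,2: same thread (A). No race.
Steps 2,3: A(y = z - 1) vs B(z = 7). RACE on z (R-W).
Steps 3,4: B(r=-,w=z) vs C(r=y,w=y). No conflict.
Steps 4,5: C(r=y,w=y) vs B(r=x,w=x). No conflict.
Steps 5,6: B(x = x - 1) vs C(x = x + 3). RACE on x (W-W).
Steps 6,7: same thread (C). No race.
First conflict at steps 2,3.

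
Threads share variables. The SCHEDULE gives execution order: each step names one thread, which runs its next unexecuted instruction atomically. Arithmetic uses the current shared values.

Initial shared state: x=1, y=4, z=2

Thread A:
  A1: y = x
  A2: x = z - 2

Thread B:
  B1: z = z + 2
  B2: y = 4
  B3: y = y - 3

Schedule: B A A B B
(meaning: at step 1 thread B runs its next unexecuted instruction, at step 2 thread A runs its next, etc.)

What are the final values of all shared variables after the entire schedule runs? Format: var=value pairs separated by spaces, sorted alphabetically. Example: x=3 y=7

Answer: x=2 y=1 z=4

Derivation:
Step 1: thread B executes B1 (z = z + 2). Shared: x=1 y=4 z=4. PCs: A@0 B@1
Step 2: thread A executes A1 (y = x). Shared: x=1 y=1 z=4. PCs: A@1 B@1
Step 3: thread A executes A2 (x = z - 2). Shared: x=2 y=1 z=4. PCs: A@2 B@1
Step 4: thread B executes B2 (y = 4). Shared: x=2 y=4 z=4. PCs: A@2 B@2
Step 5: thread B executes B3 (y = y - 3). Shared: x=2 y=1 z=4. PCs: A@2 B@3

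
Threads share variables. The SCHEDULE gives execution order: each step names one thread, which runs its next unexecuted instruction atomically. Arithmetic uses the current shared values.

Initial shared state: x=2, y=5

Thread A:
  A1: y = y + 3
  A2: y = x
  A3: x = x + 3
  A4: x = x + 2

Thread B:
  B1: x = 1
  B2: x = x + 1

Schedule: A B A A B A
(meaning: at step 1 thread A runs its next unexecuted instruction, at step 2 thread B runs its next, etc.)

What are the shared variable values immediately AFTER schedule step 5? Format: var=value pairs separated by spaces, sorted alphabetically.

Answer: x=5 y=1

Derivation:
Step 1: thread A executes A1 (y = y + 3). Shared: x=2 y=8. PCs: A@1 B@0
Step 2: thread B executes B1 (x = 1). Shared: x=1 y=8. PCs: A@1 B@1
Step 3: thread A executes A2 (y = x). Shared: x=1 y=1. PCs: A@2 B@1
Step 4: thread A executes A3 (x = x + 3). Shared: x=4 y=1. PCs: A@3 B@1
Step 5: thread B executes B2 (x = x + 1). Shared: x=5 y=1. PCs: A@3 B@2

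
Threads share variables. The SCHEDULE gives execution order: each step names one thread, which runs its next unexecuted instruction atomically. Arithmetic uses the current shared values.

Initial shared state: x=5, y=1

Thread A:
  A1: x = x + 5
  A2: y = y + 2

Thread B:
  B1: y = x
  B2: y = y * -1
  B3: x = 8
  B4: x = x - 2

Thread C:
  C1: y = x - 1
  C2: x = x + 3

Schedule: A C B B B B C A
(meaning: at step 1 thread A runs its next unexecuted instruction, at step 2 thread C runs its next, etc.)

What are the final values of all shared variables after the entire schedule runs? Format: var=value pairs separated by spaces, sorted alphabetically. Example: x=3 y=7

Step 1: thread A executes A1 (x = x + 5). Shared: x=10 y=1. PCs: A@1 B@0 C@0
Step 2: thread C executes C1 (y = x - 1). Shared: x=10 y=9. PCs: A@1 B@0 C@1
Step 3: thread B executes B1 (y = x). Shared: x=10 y=10. PCs: A@1 B@1 C@1
Step 4: thread B executes B2 (y = y * -1). Shared: x=10 y=-10. PCs: A@1 B@2 C@1
Step 5: thread B executes B3 (x = 8). Shared: x=8 y=-10. PCs: A@1 B@3 C@1
Step 6: thread B executes B4 (x = x - 2). Shared: x=6 y=-10. PCs: A@1 B@4 C@1
Step 7: thread C executes C2 (x = x + 3). Shared: x=9 y=-10. PCs: A@1 B@4 C@2
Step 8: thread A executes A2 (y = y + 2). Shared: x=9 y=-8. PCs: A@2 B@4 C@2

Answer: x=9 y=-8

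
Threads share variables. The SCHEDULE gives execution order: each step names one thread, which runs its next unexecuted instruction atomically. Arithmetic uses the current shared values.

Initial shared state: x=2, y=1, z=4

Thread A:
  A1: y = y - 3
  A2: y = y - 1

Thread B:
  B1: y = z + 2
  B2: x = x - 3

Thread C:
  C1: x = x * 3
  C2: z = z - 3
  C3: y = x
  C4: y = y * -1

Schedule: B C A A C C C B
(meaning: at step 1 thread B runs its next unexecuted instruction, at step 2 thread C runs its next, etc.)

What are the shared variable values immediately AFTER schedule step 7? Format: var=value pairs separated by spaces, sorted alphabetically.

Step 1: thread B executes B1 (y = z + 2). Shared: x=2 y=6 z=4. PCs: A@0 B@1 C@0
Step 2: thread C executes C1 (x = x * 3). Shared: x=6 y=6 z=4. PCs: A@0 B@1 C@1
Step 3: thread A executes A1 (y = y - 3). Shared: x=6 y=3 z=4. PCs: A@1 B@1 C@1
Step 4: thread A executes A2 (y = y - 1). Shared: x=6 y=2 z=4. PCs: A@2 B@1 C@1
Step 5: thread C executes C2 (z = z - 3). Shared: x=6 y=2 z=1. PCs: A@2 B@1 C@2
Step 6: thread C executes C3 (y = x). Shared: x=6 y=6 z=1. PCs: A@2 B@1 C@3
Step 7: thread C executes C4 (y = y * -1). Shared: x=6 y=-6 z=1. PCs: A@2 B@1 C@4

Answer: x=6 y=-6 z=1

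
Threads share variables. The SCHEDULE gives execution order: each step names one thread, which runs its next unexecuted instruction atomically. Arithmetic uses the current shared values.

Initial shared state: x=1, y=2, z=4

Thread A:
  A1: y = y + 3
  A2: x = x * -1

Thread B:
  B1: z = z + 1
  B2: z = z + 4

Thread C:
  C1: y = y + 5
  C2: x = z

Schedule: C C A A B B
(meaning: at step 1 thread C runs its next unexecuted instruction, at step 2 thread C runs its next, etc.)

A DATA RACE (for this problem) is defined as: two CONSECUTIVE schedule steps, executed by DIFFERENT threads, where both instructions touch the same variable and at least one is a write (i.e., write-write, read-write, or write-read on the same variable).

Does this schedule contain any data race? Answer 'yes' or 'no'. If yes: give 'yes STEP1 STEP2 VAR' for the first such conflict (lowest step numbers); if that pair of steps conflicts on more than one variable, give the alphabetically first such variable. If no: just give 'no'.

Steps 1,2: same thread (C). No race.
Steps 2,3: C(r=z,w=x) vs A(r=y,w=y). No conflict.
Steps 3,4: same thread (A). No race.
Steps 4,5: A(r=x,w=x) vs B(r=z,w=z). No conflict.
Steps 5,6: same thread (B). No race.

Answer: no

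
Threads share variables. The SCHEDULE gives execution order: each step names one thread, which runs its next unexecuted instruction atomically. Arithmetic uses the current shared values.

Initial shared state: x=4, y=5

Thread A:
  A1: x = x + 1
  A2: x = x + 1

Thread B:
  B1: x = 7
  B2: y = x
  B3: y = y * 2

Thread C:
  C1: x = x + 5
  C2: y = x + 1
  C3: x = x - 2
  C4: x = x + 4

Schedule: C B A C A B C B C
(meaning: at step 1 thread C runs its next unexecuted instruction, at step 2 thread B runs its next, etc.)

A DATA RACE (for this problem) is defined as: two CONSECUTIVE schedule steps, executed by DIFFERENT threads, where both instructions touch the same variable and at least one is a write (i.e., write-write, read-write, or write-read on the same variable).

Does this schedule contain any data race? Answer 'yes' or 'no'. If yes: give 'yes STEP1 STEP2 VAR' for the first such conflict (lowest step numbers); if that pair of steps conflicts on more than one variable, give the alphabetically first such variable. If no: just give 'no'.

Steps 1,2: C(x = x + 5) vs B(x = 7). RACE on x (W-W).
Steps 2,3: B(x = 7) vs A(x = x + 1). RACE on x (W-W).
Steps 3,4: A(x = x + 1) vs C(y = x + 1). RACE on x (W-R).
Steps 4,5: C(y = x + 1) vs A(x = x + 1). RACE on x (R-W).
Steps 5,6: A(x = x + 1) vs B(y = x). RACE on x (W-R).
Steps 6,7: B(y = x) vs C(x = x - 2). RACE on x (R-W).
Steps 7,8: C(r=x,w=x) vs B(r=y,w=y). No conflict.
Steps 8,9: B(r=y,w=y) vs C(r=x,w=x). No conflict.
First conflict at steps 1,2.

Answer: yes 1 2 x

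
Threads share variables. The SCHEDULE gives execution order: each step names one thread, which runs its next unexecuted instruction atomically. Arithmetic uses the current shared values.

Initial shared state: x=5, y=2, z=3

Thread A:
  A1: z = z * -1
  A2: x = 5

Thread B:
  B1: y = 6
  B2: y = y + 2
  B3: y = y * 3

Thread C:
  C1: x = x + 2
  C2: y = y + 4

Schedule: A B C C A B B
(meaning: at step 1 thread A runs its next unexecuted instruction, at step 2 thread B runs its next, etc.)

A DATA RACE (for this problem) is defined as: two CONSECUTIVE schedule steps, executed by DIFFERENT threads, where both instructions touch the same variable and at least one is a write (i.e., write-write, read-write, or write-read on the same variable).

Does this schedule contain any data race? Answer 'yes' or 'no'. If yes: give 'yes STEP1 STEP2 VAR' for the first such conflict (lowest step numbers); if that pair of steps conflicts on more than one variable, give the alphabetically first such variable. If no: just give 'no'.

Steps 1,2: A(r=z,w=z) vs B(r=-,w=y). No conflict.
Steps 2,3: B(r=-,w=y) vs C(r=x,w=x). No conflict.
Steps 3,4: same thread (C). No race.
Steps 4,5: C(r=y,w=y) vs A(r=-,w=x). No conflict.
Steps 5,6: A(r=-,w=x) vs B(r=y,w=y). No conflict.
Steps 6,7: same thread (B). No race.

Answer: no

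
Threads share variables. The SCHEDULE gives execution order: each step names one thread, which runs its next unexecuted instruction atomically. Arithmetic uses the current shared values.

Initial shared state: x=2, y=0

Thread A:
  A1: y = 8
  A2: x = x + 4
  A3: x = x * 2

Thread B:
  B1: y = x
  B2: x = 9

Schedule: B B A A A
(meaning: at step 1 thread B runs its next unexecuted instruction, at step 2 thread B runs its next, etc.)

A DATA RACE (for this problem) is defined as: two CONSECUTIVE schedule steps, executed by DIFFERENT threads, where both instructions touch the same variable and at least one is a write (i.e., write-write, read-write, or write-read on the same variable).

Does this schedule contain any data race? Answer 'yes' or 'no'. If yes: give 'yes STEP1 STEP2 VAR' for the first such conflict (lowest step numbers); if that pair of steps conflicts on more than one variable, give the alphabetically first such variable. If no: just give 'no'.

Steps 1,2: same thread (B). No race.
Steps 2,3: B(r=-,w=x) vs A(r=-,w=y). No conflict.
Steps 3,4: same thread (A). No race.
Steps 4,5: same thread (A). No race.

Answer: no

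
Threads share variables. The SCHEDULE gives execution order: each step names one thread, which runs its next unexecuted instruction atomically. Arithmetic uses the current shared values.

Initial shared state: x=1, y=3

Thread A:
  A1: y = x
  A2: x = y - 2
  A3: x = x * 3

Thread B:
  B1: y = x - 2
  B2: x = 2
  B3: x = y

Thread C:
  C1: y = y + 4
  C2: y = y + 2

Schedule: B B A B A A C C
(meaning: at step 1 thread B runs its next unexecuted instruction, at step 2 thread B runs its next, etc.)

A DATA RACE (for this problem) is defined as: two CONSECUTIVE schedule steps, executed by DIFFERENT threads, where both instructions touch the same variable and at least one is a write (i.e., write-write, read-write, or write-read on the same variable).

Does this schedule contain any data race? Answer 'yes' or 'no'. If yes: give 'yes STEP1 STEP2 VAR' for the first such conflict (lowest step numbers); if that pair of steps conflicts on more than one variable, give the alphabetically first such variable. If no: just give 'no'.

Answer: yes 2 3 x

Derivation:
Steps 1,2: same thread (B). No race.
Steps 2,3: B(x = 2) vs A(y = x). RACE on x (W-R).
Steps 3,4: A(y = x) vs B(x = y). RACE on x (R-W), y (W-R). Multiple vars; alphabetically first is x.
Steps 4,5: B(x = y) vs A(x = y - 2). RACE on x (W-W).
Steps 5,6: same thread (A). No race.
Steps 6,7: A(r=x,w=x) vs C(r=y,w=y). No conflict.
Steps 7,8: same thread (C). No race.
First conflict at steps 2,3.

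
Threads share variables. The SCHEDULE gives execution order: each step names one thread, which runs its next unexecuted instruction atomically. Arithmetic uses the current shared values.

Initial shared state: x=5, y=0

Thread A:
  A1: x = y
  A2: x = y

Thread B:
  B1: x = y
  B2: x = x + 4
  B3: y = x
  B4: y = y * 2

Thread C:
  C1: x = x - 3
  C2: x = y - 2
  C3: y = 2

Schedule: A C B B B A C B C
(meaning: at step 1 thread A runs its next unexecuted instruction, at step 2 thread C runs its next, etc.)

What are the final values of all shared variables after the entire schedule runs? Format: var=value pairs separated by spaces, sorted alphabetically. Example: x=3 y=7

Answer: x=2 y=2

Derivation:
Step 1: thread A executes A1 (x = y). Shared: x=0 y=0. PCs: A@1 B@0 C@0
Step 2: thread C executes C1 (x = x - 3). Shared: x=-3 y=0. PCs: A@1 B@0 C@1
Step 3: thread B executes B1 (x = y). Shared: x=0 y=0. PCs: A@1 B@1 C@1
Step 4: thread B executes B2 (x = x + 4). Shared: x=4 y=0. PCs: A@1 B@2 C@1
Step 5: thread B executes B3 (y = x). Shared: x=4 y=4. PCs: A@1 B@3 C@1
Step 6: thread A executes A2 (x = y). Shared: x=4 y=4. PCs: A@2 B@3 C@1
Step 7: thread C executes C2 (x = y - 2). Shared: x=2 y=4. PCs: A@2 B@3 C@2
Step 8: thread B executes B4 (y = y * 2). Shared: x=2 y=8. PCs: A@2 B@4 C@2
Step 9: thread C executes C3 (y = 2). Shared: x=2 y=2. PCs: A@2 B@4 C@3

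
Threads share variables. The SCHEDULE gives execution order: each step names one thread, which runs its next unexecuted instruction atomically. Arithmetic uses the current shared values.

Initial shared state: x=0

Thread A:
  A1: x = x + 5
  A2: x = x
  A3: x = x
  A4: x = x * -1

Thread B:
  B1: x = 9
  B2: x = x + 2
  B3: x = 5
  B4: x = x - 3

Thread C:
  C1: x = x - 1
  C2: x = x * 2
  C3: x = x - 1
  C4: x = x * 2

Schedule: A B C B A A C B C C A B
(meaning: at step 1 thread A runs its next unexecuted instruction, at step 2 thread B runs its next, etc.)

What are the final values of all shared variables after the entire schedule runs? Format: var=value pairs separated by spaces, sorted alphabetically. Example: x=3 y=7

Answer: x=-11

Derivation:
Step 1: thread A executes A1 (x = x + 5). Shared: x=5. PCs: A@1 B@0 C@0
Step 2: thread B executes B1 (x = 9). Shared: x=9. PCs: A@1 B@1 C@0
Step 3: thread C executes C1 (x = x - 1). Shared: x=8. PCs: A@1 B@1 C@1
Step 4: thread B executes B2 (x = x + 2). Shared: x=10. PCs: A@1 B@2 C@1
Step 5: thread A executes A2 (x = x). Shared: x=10. PCs: A@2 B@2 C@1
Step 6: thread A executes A3 (x = x). Shared: x=10. PCs: A@3 B@2 C@1
Step 7: thread C executes C2 (x = x * 2). Shared: x=20. PCs: A@3 B@2 C@2
Step 8: thread B executes B3 (x = 5). Shared: x=5. PCs: A@3 B@3 C@2
Step 9: thread C executes C3 (x = x - 1). Shared: x=4. PCs: A@3 B@3 C@3
Step 10: thread C executes C4 (x = x * 2). Shared: x=8. PCs: A@3 B@3 C@4
Step 11: thread A executes A4 (x = x * -1). Shared: x=-8. PCs: A@4 B@3 C@4
Step 12: thread B executes B4 (x = x - 3). Shared: x=-11. PCs: A@4 B@4 C@4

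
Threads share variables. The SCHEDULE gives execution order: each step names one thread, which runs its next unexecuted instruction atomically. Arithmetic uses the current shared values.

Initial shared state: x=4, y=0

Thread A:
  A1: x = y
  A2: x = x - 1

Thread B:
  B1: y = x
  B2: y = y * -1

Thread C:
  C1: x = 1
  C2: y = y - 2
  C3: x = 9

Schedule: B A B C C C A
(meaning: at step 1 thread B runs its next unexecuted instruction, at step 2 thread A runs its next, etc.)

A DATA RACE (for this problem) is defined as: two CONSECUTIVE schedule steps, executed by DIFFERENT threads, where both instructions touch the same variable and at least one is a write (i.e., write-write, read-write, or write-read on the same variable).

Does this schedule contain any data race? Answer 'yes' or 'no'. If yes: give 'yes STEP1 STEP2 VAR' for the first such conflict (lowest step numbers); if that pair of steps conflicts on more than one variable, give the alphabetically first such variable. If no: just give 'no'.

Steps 1,2: B(y = x) vs A(x = y). RACE on x (R-W), y (W-R). Multiple vars; alphabetically first is x.
Steps 2,3: A(x = y) vs B(y = y * -1). RACE on y (R-W).
Steps 3,4: B(r=y,w=y) vs C(r=-,w=x). No conflict.
Steps 4,5: same thread (C). No race.
Steps 5,6: same thread (C). No race.
Steps 6,7: C(x = 9) vs A(x = x - 1). RACE on x (W-W).
First conflict at steps 1,2.

Answer: yes 1 2 x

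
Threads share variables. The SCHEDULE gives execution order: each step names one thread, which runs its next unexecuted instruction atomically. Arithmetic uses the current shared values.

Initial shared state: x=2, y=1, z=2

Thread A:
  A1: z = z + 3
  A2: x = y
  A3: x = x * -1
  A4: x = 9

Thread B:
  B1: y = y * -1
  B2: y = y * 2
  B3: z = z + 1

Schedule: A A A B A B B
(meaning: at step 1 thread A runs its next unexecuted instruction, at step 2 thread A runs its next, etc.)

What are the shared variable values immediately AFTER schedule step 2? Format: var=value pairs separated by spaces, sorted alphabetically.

Step 1: thread A executes A1 (z = z + 3). Shared: x=2 y=1 z=5. PCs: A@1 B@0
Step 2: thread A executes A2 (x = y). Shared: x=1 y=1 z=5. PCs: A@2 B@0

Answer: x=1 y=1 z=5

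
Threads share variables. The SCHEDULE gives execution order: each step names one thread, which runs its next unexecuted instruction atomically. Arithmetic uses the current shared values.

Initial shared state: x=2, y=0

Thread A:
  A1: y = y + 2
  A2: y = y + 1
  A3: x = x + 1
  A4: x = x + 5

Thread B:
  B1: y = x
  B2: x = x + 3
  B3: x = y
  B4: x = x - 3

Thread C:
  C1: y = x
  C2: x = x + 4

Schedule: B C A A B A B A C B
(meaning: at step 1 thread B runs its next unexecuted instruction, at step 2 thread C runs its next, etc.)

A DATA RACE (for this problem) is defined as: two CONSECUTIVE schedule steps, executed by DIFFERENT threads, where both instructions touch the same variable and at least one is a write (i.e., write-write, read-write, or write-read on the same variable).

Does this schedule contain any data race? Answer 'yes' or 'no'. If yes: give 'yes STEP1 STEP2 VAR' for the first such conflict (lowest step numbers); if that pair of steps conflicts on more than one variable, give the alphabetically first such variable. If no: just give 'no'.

Answer: yes 1 2 y

Derivation:
Steps 1,2: B(y = x) vs C(y = x). RACE on y (W-W).
Steps 2,3: C(y = x) vs A(y = y + 2). RACE on y (W-W).
Steps 3,4: same thread (A). No race.
Steps 4,5: A(r=y,w=y) vs B(r=x,w=x). No conflict.
Steps 5,6: B(x = x + 3) vs A(x = x + 1). RACE on x (W-W).
Steps 6,7: A(x = x + 1) vs B(x = y). RACE on x (W-W).
Steps 7,8: B(x = y) vs A(x = x + 5). RACE on x (W-W).
Steps 8,9: A(x = x + 5) vs C(x = x + 4). RACE on x (W-W).
Steps 9,10: C(x = x + 4) vs B(x = x - 3). RACE on x (W-W).
First conflict at steps 1,2.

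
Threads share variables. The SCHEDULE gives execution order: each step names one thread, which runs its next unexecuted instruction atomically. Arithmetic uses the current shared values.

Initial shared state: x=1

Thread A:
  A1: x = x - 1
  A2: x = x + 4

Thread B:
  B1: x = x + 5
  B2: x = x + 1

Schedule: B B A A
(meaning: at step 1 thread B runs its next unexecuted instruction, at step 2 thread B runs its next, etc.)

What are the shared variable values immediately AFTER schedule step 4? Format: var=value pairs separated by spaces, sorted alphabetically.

Answer: x=10

Derivation:
Step 1: thread B executes B1 (x = x + 5). Shared: x=6. PCs: A@0 B@1
Step 2: thread B executes B2 (x = x + 1). Shared: x=7. PCs: A@0 B@2
Step 3: thread A executes A1 (x = x - 1). Shared: x=6. PCs: A@1 B@2
Step 4: thread A executes A2 (x = x + 4). Shared: x=10. PCs: A@2 B@2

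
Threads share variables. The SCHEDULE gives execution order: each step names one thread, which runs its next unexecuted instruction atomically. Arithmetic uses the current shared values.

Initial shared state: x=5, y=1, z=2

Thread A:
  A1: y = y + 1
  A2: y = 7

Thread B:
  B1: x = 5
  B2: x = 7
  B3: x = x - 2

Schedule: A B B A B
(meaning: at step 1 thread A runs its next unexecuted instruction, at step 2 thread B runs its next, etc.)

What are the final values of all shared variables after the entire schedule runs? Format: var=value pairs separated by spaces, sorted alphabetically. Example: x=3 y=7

Step 1: thread A executes A1 (y = y + 1). Shared: x=5 y=2 z=2. PCs: A@1 B@0
Step 2: thread B executes B1 (x = 5). Shared: x=5 y=2 z=2. PCs: A@1 B@1
Step 3: thread B executes B2 (x = 7). Shared: x=7 y=2 z=2. PCs: A@1 B@2
Step 4: thread A executes A2 (y = 7). Shared: x=7 y=7 z=2. PCs: A@2 B@2
Step 5: thread B executes B3 (x = x - 2). Shared: x=5 y=7 z=2. PCs: A@2 B@3

Answer: x=5 y=7 z=2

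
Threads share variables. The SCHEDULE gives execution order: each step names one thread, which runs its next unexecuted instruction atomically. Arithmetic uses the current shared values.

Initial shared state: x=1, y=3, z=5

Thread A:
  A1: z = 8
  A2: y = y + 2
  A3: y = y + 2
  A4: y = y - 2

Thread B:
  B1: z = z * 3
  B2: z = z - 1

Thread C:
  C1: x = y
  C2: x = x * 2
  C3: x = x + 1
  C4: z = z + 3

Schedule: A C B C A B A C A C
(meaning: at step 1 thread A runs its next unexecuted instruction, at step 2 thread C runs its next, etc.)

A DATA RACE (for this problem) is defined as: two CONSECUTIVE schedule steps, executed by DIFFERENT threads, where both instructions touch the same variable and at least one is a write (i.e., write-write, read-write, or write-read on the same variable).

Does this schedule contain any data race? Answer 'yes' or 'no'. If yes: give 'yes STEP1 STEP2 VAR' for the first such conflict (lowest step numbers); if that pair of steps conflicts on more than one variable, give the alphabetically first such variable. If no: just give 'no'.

Steps 1,2: A(r=-,w=z) vs C(r=y,w=x). No conflict.
Steps 2,3: C(r=y,w=x) vs B(r=z,w=z). No conflict.
Steps 3,4: B(r=z,w=z) vs C(r=x,w=x). No conflict.
Steps 4,5: C(r=x,w=x) vs A(r=y,w=y). No conflict.
Steps 5,6: A(r=y,w=y) vs B(r=z,w=z). No conflict.
Steps 6,7: B(r=z,w=z) vs A(r=y,w=y). No conflict.
Steps 7,8: A(r=y,w=y) vs C(r=x,w=x). No conflict.
Steps 8,9: C(r=x,w=x) vs A(r=y,w=y). No conflict.
Steps 9,10: A(r=y,w=y) vs C(r=z,w=z). No conflict.

Answer: no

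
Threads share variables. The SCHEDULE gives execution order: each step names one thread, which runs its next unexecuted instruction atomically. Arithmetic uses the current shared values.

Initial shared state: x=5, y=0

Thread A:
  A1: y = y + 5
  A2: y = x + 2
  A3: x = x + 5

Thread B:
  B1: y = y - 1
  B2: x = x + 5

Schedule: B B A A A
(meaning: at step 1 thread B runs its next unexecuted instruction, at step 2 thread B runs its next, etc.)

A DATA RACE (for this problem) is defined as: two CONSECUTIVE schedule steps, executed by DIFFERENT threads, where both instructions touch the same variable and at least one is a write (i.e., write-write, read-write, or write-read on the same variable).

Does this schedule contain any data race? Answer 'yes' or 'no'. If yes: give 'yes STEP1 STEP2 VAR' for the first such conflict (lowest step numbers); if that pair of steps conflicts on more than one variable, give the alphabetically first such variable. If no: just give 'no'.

Answer: no

Derivation:
Steps 1,2: same thread (B). No race.
Steps 2,3: B(r=x,w=x) vs A(r=y,w=y). No conflict.
Steps 3,4: same thread (A). No race.
Steps 4,5: same thread (A). No race.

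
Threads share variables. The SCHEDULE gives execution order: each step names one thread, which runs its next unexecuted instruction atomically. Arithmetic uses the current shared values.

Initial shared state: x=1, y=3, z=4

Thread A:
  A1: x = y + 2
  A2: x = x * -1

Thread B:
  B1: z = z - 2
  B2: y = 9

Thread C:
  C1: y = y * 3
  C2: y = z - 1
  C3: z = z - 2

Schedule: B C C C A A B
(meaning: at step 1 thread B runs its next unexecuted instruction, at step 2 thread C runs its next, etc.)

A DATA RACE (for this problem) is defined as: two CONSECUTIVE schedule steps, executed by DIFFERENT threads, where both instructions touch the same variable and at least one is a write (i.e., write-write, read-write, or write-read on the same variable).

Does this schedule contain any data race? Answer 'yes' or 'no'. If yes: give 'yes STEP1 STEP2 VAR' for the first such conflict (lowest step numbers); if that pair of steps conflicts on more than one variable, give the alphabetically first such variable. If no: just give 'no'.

Answer: no

Derivation:
Steps 1,2: B(r=z,w=z) vs C(r=y,w=y). No conflict.
Steps 2,3: same thread (C). No race.
Steps 3,4: same thread (C). No race.
Steps 4,5: C(r=z,w=z) vs A(r=y,w=x). No conflict.
Steps 5,6: same thread (A). No race.
Steps 6,7: A(r=x,w=x) vs B(r=-,w=y). No conflict.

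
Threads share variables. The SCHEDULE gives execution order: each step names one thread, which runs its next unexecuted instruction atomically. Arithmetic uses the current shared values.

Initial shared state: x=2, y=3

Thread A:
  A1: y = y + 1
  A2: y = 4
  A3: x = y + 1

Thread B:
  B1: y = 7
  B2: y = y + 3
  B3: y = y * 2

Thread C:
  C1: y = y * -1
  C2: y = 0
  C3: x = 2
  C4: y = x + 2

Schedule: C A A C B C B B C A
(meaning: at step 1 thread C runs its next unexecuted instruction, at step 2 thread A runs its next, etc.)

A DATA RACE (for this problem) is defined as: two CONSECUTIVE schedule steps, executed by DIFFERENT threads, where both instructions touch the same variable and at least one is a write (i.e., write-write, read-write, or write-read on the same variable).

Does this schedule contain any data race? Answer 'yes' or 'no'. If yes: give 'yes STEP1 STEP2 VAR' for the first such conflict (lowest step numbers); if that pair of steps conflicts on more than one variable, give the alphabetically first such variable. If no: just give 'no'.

Steps 1,2: C(y = y * -1) vs A(y = y + 1). RACE on y (W-W).
Steps 2,3: same thread (A). No race.
Steps 3,4: A(y = 4) vs C(y = 0). RACE on y (W-W).
Steps 4,5: C(y = 0) vs B(y = 7). RACE on y (W-W).
Steps 5,6: B(r=-,w=y) vs C(r=-,w=x). No conflict.
Steps 6,7: C(r=-,w=x) vs B(r=y,w=y). No conflict.
Steps 7,8: same thread (B). No race.
Steps 8,9: B(y = y * 2) vs C(y = x + 2). RACE on y (W-W).
Steps 9,10: C(y = x + 2) vs A(x = y + 1). RACE on x (R-W), y (W-R). Multiple vars; alphabetically first is x.
First conflict at steps 1,2.

Answer: yes 1 2 y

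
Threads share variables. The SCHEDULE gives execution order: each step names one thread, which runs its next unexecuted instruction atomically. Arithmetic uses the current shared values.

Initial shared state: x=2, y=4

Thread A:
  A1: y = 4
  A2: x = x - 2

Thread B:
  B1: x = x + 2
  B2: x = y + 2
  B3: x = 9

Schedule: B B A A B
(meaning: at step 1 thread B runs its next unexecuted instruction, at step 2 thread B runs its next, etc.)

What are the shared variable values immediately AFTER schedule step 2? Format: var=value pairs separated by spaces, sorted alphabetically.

Answer: x=6 y=4

Derivation:
Step 1: thread B executes B1 (x = x + 2). Shared: x=4 y=4. PCs: A@0 B@1
Step 2: thread B executes B2 (x = y + 2). Shared: x=6 y=4. PCs: A@0 B@2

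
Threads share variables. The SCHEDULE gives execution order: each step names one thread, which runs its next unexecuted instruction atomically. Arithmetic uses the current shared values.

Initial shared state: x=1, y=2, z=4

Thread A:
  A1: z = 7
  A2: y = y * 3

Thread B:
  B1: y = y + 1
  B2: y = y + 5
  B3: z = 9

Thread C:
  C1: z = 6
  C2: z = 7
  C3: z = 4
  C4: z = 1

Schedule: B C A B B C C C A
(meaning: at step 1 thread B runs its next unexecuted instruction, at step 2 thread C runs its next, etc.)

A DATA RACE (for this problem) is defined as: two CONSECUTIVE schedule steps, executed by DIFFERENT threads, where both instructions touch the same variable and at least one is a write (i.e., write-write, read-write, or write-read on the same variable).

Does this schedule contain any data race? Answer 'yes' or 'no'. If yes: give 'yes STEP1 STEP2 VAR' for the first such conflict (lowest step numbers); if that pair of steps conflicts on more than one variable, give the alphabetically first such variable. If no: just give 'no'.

Steps 1,2: B(r=y,w=y) vs C(r=-,w=z). No conflict.
Steps 2,3: C(z = 6) vs A(z = 7). RACE on z (W-W).
Steps 3,4: A(r=-,w=z) vs B(r=y,w=y). No conflict.
Steps 4,5: same thread (B). No race.
Steps 5,6: B(z = 9) vs C(z = 7). RACE on z (W-W).
Steps 6,7: same thread (C). No race.
Steps 7,8: same thread (C). No race.
Steps 8,9: C(r=-,w=z) vs A(r=y,w=y). No conflict.
First conflict at steps 2,3.

Answer: yes 2 3 z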